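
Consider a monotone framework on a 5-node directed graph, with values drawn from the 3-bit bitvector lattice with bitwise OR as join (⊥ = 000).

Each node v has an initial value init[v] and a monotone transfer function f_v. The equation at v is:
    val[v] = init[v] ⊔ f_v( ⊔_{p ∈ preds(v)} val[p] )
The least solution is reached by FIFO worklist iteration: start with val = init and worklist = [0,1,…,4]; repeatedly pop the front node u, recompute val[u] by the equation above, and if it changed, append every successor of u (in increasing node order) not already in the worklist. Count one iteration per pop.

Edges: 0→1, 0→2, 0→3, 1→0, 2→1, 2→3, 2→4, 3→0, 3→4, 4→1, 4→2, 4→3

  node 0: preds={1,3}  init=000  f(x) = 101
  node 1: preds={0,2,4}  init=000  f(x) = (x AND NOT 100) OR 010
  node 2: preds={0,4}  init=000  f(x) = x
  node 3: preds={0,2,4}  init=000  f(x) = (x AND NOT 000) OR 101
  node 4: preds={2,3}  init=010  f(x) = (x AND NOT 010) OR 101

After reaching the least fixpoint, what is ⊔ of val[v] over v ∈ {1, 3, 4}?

111

Worklist (9 pops):
  #1 pop 0: in=000 → 101 (was 000); enqueue []
  #2 pop 1: in=111 → 011 (was 000); enqueue [0]
  #3 pop 2: in=111 → 111 (was 000); enqueue [1]
  #4 pop 3: in=111 → 111 (was 000); enqueue []
  #5 pop 4: in=111 → 111 (was 010); enqueue [2,3]
  #6 pop 0: in=111 → 101 (no change)
  #7 pop 1: in=111 → 011 (no change)
  #8 pop 2: in=111 → 111 (no change)
  #9 pop 3: in=111 → 111 (no change)

Fixpoint:
  val[0] = 101
  val[1] = 011
  val[2] = 111
  val[3] = 111
  val[4] = 111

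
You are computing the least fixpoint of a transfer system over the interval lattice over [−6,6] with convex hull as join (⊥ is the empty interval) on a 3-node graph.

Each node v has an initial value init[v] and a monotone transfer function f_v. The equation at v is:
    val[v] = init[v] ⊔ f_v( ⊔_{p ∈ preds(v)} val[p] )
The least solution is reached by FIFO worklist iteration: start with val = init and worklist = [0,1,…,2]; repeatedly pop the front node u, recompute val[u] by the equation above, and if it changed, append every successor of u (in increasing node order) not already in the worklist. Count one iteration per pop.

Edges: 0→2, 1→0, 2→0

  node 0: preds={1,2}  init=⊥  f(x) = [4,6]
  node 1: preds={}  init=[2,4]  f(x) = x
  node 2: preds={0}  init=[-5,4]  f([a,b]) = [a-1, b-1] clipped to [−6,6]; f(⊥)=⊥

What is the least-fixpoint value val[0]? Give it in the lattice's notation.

[4,6]

Trace (4 dequeues):
  [1] u=0 | in [-5,4] | out [4,6] | prev ⊥ | push {}
  [2] u=1 | in ⊥ | out [2,4] | ==
  [3] u=2 | in [4,6] | out [-5,5] | prev [-5,4] | push {0}
  [4] u=0 | in [-5,5] | out [4,6] | ==

Converged values:
  [0] [4,6]
  [1] [2,4]
  [2] [-5,5]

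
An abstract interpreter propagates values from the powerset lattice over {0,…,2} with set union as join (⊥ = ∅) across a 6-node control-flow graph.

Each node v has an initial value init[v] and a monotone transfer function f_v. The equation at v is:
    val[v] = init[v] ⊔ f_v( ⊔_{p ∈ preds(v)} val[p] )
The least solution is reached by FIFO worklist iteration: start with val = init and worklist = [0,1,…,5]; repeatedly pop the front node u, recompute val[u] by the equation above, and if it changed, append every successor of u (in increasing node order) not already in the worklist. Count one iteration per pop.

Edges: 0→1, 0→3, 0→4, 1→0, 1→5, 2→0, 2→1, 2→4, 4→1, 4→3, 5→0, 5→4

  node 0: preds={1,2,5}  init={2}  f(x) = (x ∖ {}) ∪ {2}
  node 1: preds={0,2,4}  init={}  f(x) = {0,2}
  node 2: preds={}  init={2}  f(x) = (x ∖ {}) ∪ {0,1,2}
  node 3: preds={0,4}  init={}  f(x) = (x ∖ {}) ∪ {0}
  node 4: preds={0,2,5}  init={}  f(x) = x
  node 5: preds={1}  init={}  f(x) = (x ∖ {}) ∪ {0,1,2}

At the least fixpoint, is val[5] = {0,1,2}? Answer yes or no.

Trace (10 dequeues):
  [1] u=0 | in {2} | out {2} | ==
  [2] u=1 | in {2} | out {0,2} | prev {} | push {0}
  [3] u=2 | in {} | out {0,1,2} | prev {2} | push {1}
  [4] u=3 | in {2} | out {0,2} | prev {} | push {}
  [5] u=4 | in {0,1,2} | out {0,1,2} | prev {} | push {3}
  [6] u=5 | in {0,2} | out {0,1,2} | prev {} | push {4}
  [7] u=0 | in {0,1,2} | out {0,1,2} | prev {2} | push {}
  [8] u=1 | in {0,1,2} | out {0,2} | ==
  [9] u=3 | in {0,1,2} | out {0,1,2} | prev {0,2} | push {}
  [10] u=4 | in {0,1,2} | out {0,1,2} | ==

Converged values:
  [0] {0,1,2}
  [1] {0,2}
  [2] {0,1,2}
  [3] {0,1,2}
  [4] {0,1,2}
  [5] {0,1,2}

yes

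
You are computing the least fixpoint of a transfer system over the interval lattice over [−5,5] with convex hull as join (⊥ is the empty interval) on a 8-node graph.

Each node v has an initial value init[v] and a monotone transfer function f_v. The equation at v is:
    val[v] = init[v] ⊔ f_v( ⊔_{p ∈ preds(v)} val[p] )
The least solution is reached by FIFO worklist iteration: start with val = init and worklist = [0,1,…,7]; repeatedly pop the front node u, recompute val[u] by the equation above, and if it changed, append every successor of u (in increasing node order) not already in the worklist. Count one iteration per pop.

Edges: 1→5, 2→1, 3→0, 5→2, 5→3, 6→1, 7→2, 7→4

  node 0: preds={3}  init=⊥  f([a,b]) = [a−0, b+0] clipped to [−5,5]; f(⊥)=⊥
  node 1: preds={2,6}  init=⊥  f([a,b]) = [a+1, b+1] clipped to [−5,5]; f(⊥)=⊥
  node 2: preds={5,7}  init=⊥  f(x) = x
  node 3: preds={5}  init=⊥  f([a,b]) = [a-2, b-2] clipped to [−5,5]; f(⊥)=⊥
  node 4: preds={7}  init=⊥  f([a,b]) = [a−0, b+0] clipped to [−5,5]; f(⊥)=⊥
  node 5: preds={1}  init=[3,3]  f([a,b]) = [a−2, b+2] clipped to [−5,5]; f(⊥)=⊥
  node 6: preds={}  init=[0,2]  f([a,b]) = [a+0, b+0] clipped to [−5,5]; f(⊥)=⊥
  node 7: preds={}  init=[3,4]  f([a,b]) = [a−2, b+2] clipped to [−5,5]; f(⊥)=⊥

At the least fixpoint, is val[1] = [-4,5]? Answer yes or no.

Iteration log — 34 steps:
  step 1. node 0  ⊔preds=⊥  new=⊥  stable
  step 2. node 1  ⊔preds=[0,2]  new=[1,3]  old=⊥  +wl: 
  step 3. node 2  ⊔preds=[3,4]  new=[3,4]  old=⊥  +wl: 1
  step 4. node 3  ⊔preds=[3,3]  new=[1,1]  old=⊥  +wl: 0
  step 5. node 4  ⊔preds=[3,4]  new=[3,4]  old=⊥  +wl: 
  step 6. node 5  ⊔preds=[1,3]  new=[-1,5]  old=[3,3]  +wl: 2,3
  step 7. node 6  ⊔preds=⊥  new=[0,2]  stable
  step 8. node 7  ⊔preds=⊥  new=[3,4]  stable
  step 9. node 1  ⊔preds=[0,4]  new=[1,5]  old=[1,3]  +wl: 5
  step 10. node 0  ⊔preds=[1,1]  new=[1,1]  old=⊥  +wl: 
  step 11. node 2  ⊔preds=[-1,5]  new=[-1,5]  old=[3,4]  +wl: 1
  step 12. node 3  ⊔preds=[-1,5]  new=[-3,3]  old=[1,1]  +wl: 0
  step 13. node 5  ⊔preds=[1,5]  new=[-1,5]  stable
  step 14. node 1  ⊔preds=[-1,5]  new=[0,5]  old=[1,5]  +wl: 5
  step 15. node 0  ⊔preds=[-3,3]  new=[-3,3]  old=[1,1]  +wl: 
  step 16. node 5  ⊔preds=[0,5]  new=[-2,5]  old=[-1,5]  +wl: 2,3
  step 17. node 2  ⊔preds=[-2,5]  new=[-2,5]  old=[-1,5]  +wl: 1
  step 18. node 3  ⊔preds=[-2,5]  new=[-4,3]  old=[-3,3]  +wl: 0
  step 19. node 1  ⊔preds=[-2,5]  new=[-1,5]  old=[0,5]  +wl: 5
  step 20. node 0  ⊔preds=[-4,3]  new=[-4,3]  old=[-3,3]  +wl: 
  step 21. node 5  ⊔preds=[-1,5]  new=[-3,5]  old=[-2,5]  +wl: 2,3
  step 22. node 2  ⊔preds=[-3,5]  new=[-3,5]  old=[-2,5]  +wl: 1
  step 23. node 3  ⊔preds=[-3,5]  new=[-5,3]  old=[-4,3]  +wl: 0
  step 24. node 1  ⊔preds=[-3,5]  new=[-2,5]  old=[-1,5]  +wl: 5
  step 25. node 0  ⊔preds=[-5,3]  new=[-5,3]  old=[-4,3]  +wl: 
  step 26. node 5  ⊔preds=[-2,5]  new=[-4,5]  old=[-3,5]  +wl: 2,3
  step 27. node 2  ⊔preds=[-4,5]  new=[-4,5]  old=[-3,5]  +wl: 1
  step 28. node 3  ⊔preds=[-4,5]  new=[-5,3]  stable
  step 29. node 1  ⊔preds=[-4,5]  new=[-3,5]  old=[-2,5]  +wl: 5
  step 30. node 5  ⊔preds=[-3,5]  new=[-5,5]  old=[-4,5]  +wl: 2,3
  step 31. node 2  ⊔preds=[-5,5]  new=[-5,5]  old=[-4,5]  +wl: 1
  step 32. node 3  ⊔preds=[-5,5]  new=[-5,3]  stable
  step 33. node 1  ⊔preds=[-5,5]  new=[-4,5]  old=[-3,5]  +wl: 5
  step 34. node 5  ⊔preds=[-4,5]  new=[-5,5]  stable

Least fixpoint reached:
  node 0: [-5,3]
  node 1: [-4,5]
  node 2: [-5,5]
  node 3: [-5,3]
  node 4: [3,4]
  node 5: [-5,5]
  node 6: [0,2]
  node 7: [3,4]

yes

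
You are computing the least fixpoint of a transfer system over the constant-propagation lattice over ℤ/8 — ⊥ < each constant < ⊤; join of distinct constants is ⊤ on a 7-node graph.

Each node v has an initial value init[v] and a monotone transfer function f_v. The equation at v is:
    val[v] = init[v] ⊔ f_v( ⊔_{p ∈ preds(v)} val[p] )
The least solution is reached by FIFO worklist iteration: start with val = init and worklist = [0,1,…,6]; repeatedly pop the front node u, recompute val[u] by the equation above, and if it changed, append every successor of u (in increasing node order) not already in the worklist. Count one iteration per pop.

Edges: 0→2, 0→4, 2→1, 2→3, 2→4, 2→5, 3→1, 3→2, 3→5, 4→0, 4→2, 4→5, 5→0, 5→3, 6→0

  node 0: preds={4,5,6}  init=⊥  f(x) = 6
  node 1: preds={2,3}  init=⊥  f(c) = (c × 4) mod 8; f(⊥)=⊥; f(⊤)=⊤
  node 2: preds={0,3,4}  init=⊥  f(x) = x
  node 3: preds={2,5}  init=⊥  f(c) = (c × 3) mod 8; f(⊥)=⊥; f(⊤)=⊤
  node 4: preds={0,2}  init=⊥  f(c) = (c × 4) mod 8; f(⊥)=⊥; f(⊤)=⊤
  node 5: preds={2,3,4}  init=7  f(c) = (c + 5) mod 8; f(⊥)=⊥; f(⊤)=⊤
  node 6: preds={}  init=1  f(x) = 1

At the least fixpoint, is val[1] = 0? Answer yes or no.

Iteration log — 16 steps:
  step 1. node 0  ⊔preds=⊤  new=6  old=⊥  +wl: 
  step 2. node 1  ⊔preds=⊥  new=⊥  stable
  step 3. node 2  ⊔preds=6  new=6  old=⊥  +wl: 1
  step 4. node 3  ⊔preds=⊤  new=⊤  old=⊥  +wl: 2
  step 5. node 4  ⊔preds=6  new=0  old=⊥  +wl: 0
  step 6. node 5  ⊔preds=⊤  new=⊤  old=7  +wl: 3
  step 7. node 6  ⊔preds=⊥  new=1  stable
  step 8. node 1  ⊔preds=⊤  new=⊤  old=⊥  +wl: 
  step 9. node 2  ⊔preds=⊤  new=⊤  old=6  +wl: 1,4,5
  step 10. node 0  ⊔preds=⊤  new=6  stable
  step 11. node 3  ⊔preds=⊤  new=⊤  stable
  step 12. node 1  ⊔preds=⊤  new=⊤  stable
  step 13. node 4  ⊔preds=⊤  new=⊤  old=0  +wl: 0,2
  step 14. node 5  ⊔preds=⊤  new=⊤  stable
  step 15. node 0  ⊔preds=⊤  new=6  stable
  step 16. node 2  ⊔preds=⊤  new=⊤  stable

Least fixpoint reached:
  node 0: 6
  node 1: ⊤
  node 2: ⊤
  node 3: ⊤
  node 4: ⊤
  node 5: ⊤
  node 6: 1

no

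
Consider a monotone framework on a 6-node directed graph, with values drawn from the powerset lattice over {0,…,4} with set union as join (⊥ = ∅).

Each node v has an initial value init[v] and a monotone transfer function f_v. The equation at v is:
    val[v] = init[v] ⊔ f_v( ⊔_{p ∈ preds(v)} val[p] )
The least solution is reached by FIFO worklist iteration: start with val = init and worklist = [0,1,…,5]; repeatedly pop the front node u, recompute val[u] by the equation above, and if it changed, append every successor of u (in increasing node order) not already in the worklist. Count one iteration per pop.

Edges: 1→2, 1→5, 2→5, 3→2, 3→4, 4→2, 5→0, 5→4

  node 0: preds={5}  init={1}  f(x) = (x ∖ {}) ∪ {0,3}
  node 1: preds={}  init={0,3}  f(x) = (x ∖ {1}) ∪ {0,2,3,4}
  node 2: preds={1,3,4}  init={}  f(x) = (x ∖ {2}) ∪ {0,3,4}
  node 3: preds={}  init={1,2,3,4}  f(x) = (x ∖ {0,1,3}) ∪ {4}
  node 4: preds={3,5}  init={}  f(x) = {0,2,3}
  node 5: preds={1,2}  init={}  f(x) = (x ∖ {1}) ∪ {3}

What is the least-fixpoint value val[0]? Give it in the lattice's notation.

{0,1,2,3,4}

Worklist (9 pops):
  #1 pop 0: in={} → {0,1,3} (was {1}); enqueue []
  #2 pop 1: in={} → {0,2,3,4} (was {0,3}); enqueue []
  #3 pop 2: in={0,1,2,3,4} → {0,1,3,4} (was {}); enqueue []
  #4 pop 3: in={} → {1,2,3,4} (no change)
  #5 pop 4: in={1,2,3,4} → {0,2,3} (was {}); enqueue [2]
  #6 pop 5: in={0,1,2,3,4} → {0,2,3,4} (was {}); enqueue [0,4]
  #7 pop 2: in={0,1,2,3,4} → {0,1,3,4} (no change)
  #8 pop 0: in={0,2,3,4} → {0,1,2,3,4} (was {0,1,3}); enqueue []
  #9 pop 4: in={0,1,2,3,4} → {0,2,3} (no change)

Fixpoint:
  val[0] = {0,1,2,3,4}
  val[1] = {0,2,3,4}
  val[2] = {0,1,3,4}
  val[3] = {1,2,3,4}
  val[4] = {0,2,3}
  val[5] = {0,2,3,4}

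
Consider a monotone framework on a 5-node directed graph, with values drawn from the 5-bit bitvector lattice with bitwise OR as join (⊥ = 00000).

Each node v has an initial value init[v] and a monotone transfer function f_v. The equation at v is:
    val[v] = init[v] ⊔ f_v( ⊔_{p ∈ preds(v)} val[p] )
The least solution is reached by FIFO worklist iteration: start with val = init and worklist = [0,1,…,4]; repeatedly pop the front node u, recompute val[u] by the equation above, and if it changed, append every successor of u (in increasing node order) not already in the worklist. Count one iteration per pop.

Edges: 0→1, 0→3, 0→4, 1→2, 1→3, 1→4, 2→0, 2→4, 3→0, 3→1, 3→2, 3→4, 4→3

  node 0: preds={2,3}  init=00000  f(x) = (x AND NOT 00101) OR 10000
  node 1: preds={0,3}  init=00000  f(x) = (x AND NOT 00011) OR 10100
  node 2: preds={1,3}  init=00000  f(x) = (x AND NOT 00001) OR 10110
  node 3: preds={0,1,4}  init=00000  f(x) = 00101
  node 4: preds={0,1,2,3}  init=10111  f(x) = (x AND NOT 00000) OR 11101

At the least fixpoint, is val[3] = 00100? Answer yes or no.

Worklist (10 pops):
  #1 pop 0: in=00000 → 10000 (was 00000); enqueue []
  #2 pop 1: in=10000 → 10100 (was 00000); enqueue []
  #3 pop 2: in=10100 → 10110 (was 00000); enqueue [0]
  #4 pop 3: in=10111 → 00101 (was 00000); enqueue [1,2]
  #5 pop 4: in=10111 → 11111 (was 10111); enqueue [3]
  #6 pop 0: in=10111 → 10010 (was 10000); enqueue [4]
  #7 pop 1: in=10111 → 10100 (no change)
  #8 pop 2: in=10101 → 10110 (no change)
  #9 pop 3: in=11111 → 00101 (no change)
  #10 pop 4: in=10111 → 11111 (no change)

Fixpoint:
  val[0] = 10010
  val[1] = 10100
  val[2] = 10110
  val[3] = 00101
  val[4] = 11111

no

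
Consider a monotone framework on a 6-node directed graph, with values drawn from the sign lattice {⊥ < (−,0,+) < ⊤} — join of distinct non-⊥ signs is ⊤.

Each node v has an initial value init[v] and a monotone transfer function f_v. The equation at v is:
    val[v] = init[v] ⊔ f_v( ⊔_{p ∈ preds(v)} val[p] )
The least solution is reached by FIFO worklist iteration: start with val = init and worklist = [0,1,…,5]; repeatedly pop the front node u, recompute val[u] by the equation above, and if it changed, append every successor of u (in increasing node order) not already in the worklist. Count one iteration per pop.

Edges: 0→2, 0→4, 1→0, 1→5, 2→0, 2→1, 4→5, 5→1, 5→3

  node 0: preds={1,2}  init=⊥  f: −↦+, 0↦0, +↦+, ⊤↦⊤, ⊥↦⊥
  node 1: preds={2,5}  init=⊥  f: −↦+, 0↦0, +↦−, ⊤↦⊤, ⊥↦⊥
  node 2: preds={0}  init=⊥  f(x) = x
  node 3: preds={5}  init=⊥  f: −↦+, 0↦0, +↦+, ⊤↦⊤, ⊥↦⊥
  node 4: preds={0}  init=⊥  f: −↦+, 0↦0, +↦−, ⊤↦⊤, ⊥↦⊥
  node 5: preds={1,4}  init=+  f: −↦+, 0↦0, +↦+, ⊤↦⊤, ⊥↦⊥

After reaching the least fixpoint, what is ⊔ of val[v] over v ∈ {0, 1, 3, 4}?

⊤

Iteration log — 20 steps:
  step 1. node 0  ⊔preds=⊥  new=⊥  stable
  step 2. node 1  ⊔preds=+  new=−  old=⊥  +wl: 0
  step 3. node 2  ⊔preds=⊥  new=⊥  stable
  step 4. node 3  ⊔preds=+  new=+  old=⊥  +wl: 
  step 5. node 4  ⊔preds=⊥  new=⊥  stable
  step 6. node 5  ⊔preds=−  new=+  stable
  step 7. node 0  ⊔preds=−  new=+  old=⊥  +wl: 2,4
  step 8. node 2  ⊔preds=+  new=+  old=⊥  +wl: 0,1
  step 9. node 4  ⊔preds=+  new=−  old=⊥  +wl: 5
  step 10. node 0  ⊔preds=⊤  new=⊤  old=+  +wl: 2,4
  step 11. node 1  ⊔preds=+  new=−  stable
  step 12. node 5  ⊔preds=−  new=+  stable
  step 13. node 2  ⊔preds=⊤  new=⊤  old=+  +wl: 0,1
  step 14. node 4  ⊔preds=⊤  new=⊤  old=−  +wl: 5
  step 15. node 0  ⊔preds=⊤  new=⊤  stable
  step 16. node 1  ⊔preds=⊤  new=⊤  old=−  +wl: 0
  step 17. node 5  ⊔preds=⊤  new=⊤  old=+  +wl: 1,3
  step 18. node 0  ⊔preds=⊤  new=⊤  stable
  step 19. node 1  ⊔preds=⊤  new=⊤  stable
  step 20. node 3  ⊔preds=⊤  new=⊤  old=+  +wl: 

Least fixpoint reached:
  node 0: ⊤
  node 1: ⊤
  node 2: ⊤
  node 3: ⊤
  node 4: ⊤
  node 5: ⊤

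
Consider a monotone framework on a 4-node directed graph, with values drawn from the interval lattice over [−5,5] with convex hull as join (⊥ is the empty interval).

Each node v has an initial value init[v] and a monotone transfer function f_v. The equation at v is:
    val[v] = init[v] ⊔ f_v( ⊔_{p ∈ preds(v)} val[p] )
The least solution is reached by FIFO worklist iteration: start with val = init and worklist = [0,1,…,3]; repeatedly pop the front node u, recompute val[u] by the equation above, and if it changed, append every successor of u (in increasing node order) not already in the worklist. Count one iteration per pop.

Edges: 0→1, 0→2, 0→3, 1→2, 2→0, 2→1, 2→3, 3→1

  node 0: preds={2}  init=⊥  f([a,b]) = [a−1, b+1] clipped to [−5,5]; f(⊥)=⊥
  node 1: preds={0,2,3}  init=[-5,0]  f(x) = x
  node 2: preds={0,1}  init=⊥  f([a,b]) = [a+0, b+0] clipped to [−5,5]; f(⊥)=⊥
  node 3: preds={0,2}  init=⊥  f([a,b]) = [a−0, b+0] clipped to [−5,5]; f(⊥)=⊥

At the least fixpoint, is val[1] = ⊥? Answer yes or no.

Iteration log — 26 steps:
  step 1. node 0  ⊔preds=⊥  new=⊥  stable
  step 2. node 1  ⊔preds=⊥  new=[-5,0]  stable
  step 3. node 2  ⊔preds=[-5,0]  new=[-5,0]  old=⊥  +wl: 0,1
  step 4. node 3  ⊔preds=[-5,0]  new=[-5,0]  old=⊥  +wl: 
  step 5. node 0  ⊔preds=[-5,0]  new=[-5,1]  old=⊥  +wl: 2,3
  step 6. node 1  ⊔preds=[-5,1]  new=[-5,1]  old=[-5,0]  +wl: 
  step 7. node 2  ⊔preds=[-5,1]  new=[-5,1]  old=[-5,0]  +wl: 0,1
  step 8. node 3  ⊔preds=[-5,1]  new=[-5,1]  old=[-5,0]  +wl: 
  step 9. node 0  ⊔preds=[-5,1]  new=[-5,2]  old=[-5,1]  +wl: 2,3
  step 10. node 1  ⊔preds=[-5,2]  new=[-5,2]  old=[-5,1]  +wl: 
  step 11. node 2  ⊔preds=[-5,2]  new=[-5,2]  old=[-5,1]  +wl: 0,1
  step 12. node 3  ⊔preds=[-5,2]  new=[-5,2]  old=[-5,1]  +wl: 
  step 13. node 0  ⊔preds=[-5,2]  new=[-5,3]  old=[-5,2]  +wl: 2,3
  step 14. node 1  ⊔preds=[-5,3]  new=[-5,3]  old=[-5,2]  +wl: 
  step 15. node 2  ⊔preds=[-5,3]  new=[-5,3]  old=[-5,2]  +wl: 0,1
  step 16. node 3  ⊔preds=[-5,3]  new=[-5,3]  old=[-5,2]  +wl: 
  step 17. node 0  ⊔preds=[-5,3]  new=[-5,4]  old=[-5,3]  +wl: 2,3
  step 18. node 1  ⊔preds=[-5,4]  new=[-5,4]  old=[-5,3]  +wl: 
  step 19. node 2  ⊔preds=[-5,4]  new=[-5,4]  old=[-5,3]  +wl: 0,1
  step 20. node 3  ⊔preds=[-5,4]  new=[-5,4]  old=[-5,3]  +wl: 
  step 21. node 0  ⊔preds=[-5,4]  new=[-5,5]  old=[-5,4]  +wl: 2,3
  step 22. node 1  ⊔preds=[-5,5]  new=[-5,5]  old=[-5,4]  +wl: 
  step 23. node 2  ⊔preds=[-5,5]  new=[-5,5]  old=[-5,4]  +wl: 0,1
  step 24. node 3  ⊔preds=[-5,5]  new=[-5,5]  old=[-5,4]  +wl: 
  step 25. node 0  ⊔preds=[-5,5]  new=[-5,5]  stable
  step 26. node 1  ⊔preds=[-5,5]  new=[-5,5]  stable

Least fixpoint reached:
  node 0: [-5,5]
  node 1: [-5,5]
  node 2: [-5,5]
  node 3: [-5,5]

no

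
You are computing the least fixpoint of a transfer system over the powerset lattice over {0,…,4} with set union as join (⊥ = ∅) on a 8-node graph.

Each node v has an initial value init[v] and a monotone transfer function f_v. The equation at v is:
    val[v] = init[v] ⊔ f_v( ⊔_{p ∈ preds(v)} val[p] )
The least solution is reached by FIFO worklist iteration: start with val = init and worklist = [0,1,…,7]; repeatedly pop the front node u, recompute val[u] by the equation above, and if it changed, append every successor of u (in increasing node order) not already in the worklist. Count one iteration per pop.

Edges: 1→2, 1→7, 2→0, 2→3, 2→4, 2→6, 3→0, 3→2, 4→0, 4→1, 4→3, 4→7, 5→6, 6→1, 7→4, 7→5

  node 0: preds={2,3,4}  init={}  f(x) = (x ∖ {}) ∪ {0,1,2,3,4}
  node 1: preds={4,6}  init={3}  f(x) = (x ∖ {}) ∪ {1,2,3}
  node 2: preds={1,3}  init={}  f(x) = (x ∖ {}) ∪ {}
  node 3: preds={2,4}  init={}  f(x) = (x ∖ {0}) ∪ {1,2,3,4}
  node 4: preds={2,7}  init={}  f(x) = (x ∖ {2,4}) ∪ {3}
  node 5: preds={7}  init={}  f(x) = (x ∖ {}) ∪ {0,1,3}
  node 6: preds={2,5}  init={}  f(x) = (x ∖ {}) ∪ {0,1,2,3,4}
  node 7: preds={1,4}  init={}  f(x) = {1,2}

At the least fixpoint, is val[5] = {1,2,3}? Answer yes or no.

Iteration log — 26 steps:
  step 1. node 0  ⊔preds={}  new={0,1,2,3,4}  old={}  +wl: 
  step 2. node 1  ⊔preds={}  new={1,2,3}  old={3}  +wl: 
  step 3. node 2  ⊔preds={1,2,3}  new={1,2,3}  old={}  +wl: 0
  step 4. node 3  ⊔preds={1,2,3}  new={1,2,3,4}  old={}  +wl: 2
  step 5. node 4  ⊔preds={1,2,3}  new={1,3}  old={}  +wl: 1,3
  step 6. node 5  ⊔preds={}  new={0,1,3}  old={}  +wl: 
  step 7. node 6  ⊔preds={0,1,2,3}  new={0,1,2,3,4}  old={}  +wl: 
  step 8. node 7  ⊔preds={1,2,3}  new={1,2}  old={}  +wl: 4,5
  step 9. node 0  ⊔preds={1,2,3,4}  new={0,1,2,3,4}  stable
  step 10. node 2  ⊔preds={1,2,3,4}  new={1,2,3,4}  old={1,2,3}  +wl: 0,6
  step 11. node 1  ⊔preds={0,1,2,3,4}  new={0,1,2,3,4}  old={1,2,3}  +wl: 2,7
  step 12. node 3  ⊔preds={1,2,3,4}  new={1,2,3,4}  stable
  step 13. node 4  ⊔preds={1,2,3,4}  new={1,3}  stable
  step 14. node 5  ⊔preds={1,2}  new={0,1,2,3}  old={0,1,3}  +wl: 
  step 15. node 0  ⊔preds={1,2,3,4}  new={0,1,2,3,4}  stable
  step 16. node 6  ⊔preds={0,1,2,3,4}  new={0,1,2,3,4}  stable
  step 17. node 2  ⊔preds={0,1,2,3,4}  new={0,1,2,3,4}  old={1,2,3,4}  +wl: 0,3,4,6
  step 18. node 7  ⊔preds={0,1,2,3,4}  new={1,2}  stable
  step 19. node 0  ⊔preds={0,1,2,3,4}  new={0,1,2,3,4}  stable
  step 20. node 3  ⊔preds={0,1,2,3,4}  new={1,2,3,4}  stable
  step 21. node 4  ⊔preds={0,1,2,3,4}  new={0,1,3}  old={1,3}  +wl: 0,1,3,7
  step 22. node 6  ⊔preds={0,1,2,3,4}  new={0,1,2,3,4}  stable
  step 23. node 0  ⊔preds={0,1,2,3,4}  new={0,1,2,3,4}  stable
  step 24. node 1  ⊔preds={0,1,2,3,4}  new={0,1,2,3,4}  stable
  step 25. node 3  ⊔preds={0,1,2,3,4}  new={1,2,3,4}  stable
  step 26. node 7  ⊔preds={0,1,2,3,4}  new={1,2}  stable

Least fixpoint reached:
  node 0: {0,1,2,3,4}
  node 1: {0,1,2,3,4}
  node 2: {0,1,2,3,4}
  node 3: {1,2,3,4}
  node 4: {0,1,3}
  node 5: {0,1,2,3}
  node 6: {0,1,2,3,4}
  node 7: {1,2}

no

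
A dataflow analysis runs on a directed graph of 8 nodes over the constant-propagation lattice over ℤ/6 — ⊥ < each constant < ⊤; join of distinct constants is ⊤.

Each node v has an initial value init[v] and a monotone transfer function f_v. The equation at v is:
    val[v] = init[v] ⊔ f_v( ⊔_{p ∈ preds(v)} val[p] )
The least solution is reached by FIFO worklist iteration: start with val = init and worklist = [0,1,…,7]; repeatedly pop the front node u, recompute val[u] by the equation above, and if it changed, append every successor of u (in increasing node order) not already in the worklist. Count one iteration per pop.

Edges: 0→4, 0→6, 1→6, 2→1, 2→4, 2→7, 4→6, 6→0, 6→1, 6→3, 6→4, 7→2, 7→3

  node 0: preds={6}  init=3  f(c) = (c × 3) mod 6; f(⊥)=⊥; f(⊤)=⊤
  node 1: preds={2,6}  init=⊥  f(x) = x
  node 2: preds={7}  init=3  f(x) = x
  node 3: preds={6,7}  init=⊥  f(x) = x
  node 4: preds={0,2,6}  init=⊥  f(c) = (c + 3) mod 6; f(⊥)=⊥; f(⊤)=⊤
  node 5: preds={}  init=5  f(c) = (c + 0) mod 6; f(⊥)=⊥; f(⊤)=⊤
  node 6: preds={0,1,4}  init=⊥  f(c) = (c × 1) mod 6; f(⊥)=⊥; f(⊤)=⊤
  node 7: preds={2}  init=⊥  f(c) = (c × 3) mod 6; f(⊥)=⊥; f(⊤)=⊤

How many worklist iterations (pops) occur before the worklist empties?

Worklist (14 pops):
  #1 pop 0: in=⊥ → 3 (no change)
  #2 pop 1: in=3 → 3 (was ⊥); enqueue []
  #3 pop 2: in=⊥ → 3 (no change)
  #4 pop 3: in=⊥ → ⊥ (no change)
  #5 pop 4: in=3 → 0 (was ⊥); enqueue []
  #6 pop 5: in=⊥ → 5 (no change)
  #7 pop 6: in=⊤ → ⊤ (was ⊥); enqueue [0,1,3,4]
  #8 pop 7: in=3 → 3 (was ⊥); enqueue [2]
  #9 pop 0: in=⊤ → ⊤ (was 3); enqueue [6]
  #10 pop 1: in=⊤ → ⊤ (was 3); enqueue []
  #11 pop 3: in=⊤ → ⊤ (was ⊥); enqueue []
  #12 pop 4: in=⊤ → ⊤ (was 0); enqueue []
  #13 pop 2: in=3 → 3 (no change)
  #14 pop 6: in=⊤ → ⊤ (no change)

Fixpoint:
  val[0] = ⊤
  val[1] = ⊤
  val[2] = 3
  val[3] = ⊤
  val[4] = ⊤
  val[5] = 5
  val[6] = ⊤
  val[7] = 3

14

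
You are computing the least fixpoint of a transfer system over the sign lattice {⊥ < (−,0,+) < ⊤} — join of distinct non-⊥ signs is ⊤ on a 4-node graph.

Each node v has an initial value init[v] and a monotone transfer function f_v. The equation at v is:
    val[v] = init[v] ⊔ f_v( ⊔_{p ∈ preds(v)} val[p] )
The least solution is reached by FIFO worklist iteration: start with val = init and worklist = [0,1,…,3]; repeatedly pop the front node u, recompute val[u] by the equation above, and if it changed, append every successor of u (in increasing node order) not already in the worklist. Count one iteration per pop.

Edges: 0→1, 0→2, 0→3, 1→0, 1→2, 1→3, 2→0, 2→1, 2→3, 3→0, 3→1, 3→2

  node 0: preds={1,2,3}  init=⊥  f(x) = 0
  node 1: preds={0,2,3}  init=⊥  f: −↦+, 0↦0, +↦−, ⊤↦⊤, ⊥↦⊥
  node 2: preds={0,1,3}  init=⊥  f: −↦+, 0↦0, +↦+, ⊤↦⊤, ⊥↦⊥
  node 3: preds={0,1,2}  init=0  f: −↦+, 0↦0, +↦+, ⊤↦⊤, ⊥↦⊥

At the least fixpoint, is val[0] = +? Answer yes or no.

Iteration log — 6 steps:
  step 1. node 0  ⊔preds=0  new=0  old=⊥  +wl: 
  step 2. node 1  ⊔preds=0  new=0  old=⊥  +wl: 0
  step 3. node 2  ⊔preds=0  new=0  old=⊥  +wl: 1
  step 4. node 3  ⊔preds=0  new=0  stable
  step 5. node 0  ⊔preds=0  new=0  stable
  step 6. node 1  ⊔preds=0  new=0  stable

Least fixpoint reached:
  node 0: 0
  node 1: 0
  node 2: 0
  node 3: 0

no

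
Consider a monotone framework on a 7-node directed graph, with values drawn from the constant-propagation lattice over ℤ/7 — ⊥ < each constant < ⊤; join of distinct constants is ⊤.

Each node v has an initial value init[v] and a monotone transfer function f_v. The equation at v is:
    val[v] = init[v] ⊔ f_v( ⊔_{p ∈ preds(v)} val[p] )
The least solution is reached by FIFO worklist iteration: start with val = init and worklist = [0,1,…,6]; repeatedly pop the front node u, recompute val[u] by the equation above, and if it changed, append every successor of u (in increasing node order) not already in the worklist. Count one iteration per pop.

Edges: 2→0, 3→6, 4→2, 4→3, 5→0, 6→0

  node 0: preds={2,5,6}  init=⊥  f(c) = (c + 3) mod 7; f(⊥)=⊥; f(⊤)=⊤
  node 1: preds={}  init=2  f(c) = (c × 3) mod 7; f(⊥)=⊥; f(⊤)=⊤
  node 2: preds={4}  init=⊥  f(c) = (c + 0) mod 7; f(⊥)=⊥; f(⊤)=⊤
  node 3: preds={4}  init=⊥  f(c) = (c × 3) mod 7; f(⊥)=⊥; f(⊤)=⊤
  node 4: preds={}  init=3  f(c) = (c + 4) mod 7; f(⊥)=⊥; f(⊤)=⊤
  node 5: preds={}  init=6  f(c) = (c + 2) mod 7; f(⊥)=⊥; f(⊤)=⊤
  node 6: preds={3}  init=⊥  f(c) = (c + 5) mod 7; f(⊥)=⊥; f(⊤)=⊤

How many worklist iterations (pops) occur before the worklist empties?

Worklist (8 pops):
  #1 pop 0: in=6 → 2 (was ⊥); enqueue []
  #2 pop 1: in=⊥ → 2 (no change)
  #3 pop 2: in=3 → 3 (was ⊥); enqueue [0]
  #4 pop 3: in=3 → 2 (was ⊥); enqueue []
  #5 pop 4: in=⊥ → 3 (no change)
  #6 pop 5: in=⊥ → 6 (no change)
  #7 pop 6: in=2 → 0 (was ⊥); enqueue []
  #8 pop 0: in=⊤ → ⊤ (was 2); enqueue []

Fixpoint:
  val[0] = ⊤
  val[1] = 2
  val[2] = 3
  val[3] = 2
  val[4] = 3
  val[5] = 6
  val[6] = 0

8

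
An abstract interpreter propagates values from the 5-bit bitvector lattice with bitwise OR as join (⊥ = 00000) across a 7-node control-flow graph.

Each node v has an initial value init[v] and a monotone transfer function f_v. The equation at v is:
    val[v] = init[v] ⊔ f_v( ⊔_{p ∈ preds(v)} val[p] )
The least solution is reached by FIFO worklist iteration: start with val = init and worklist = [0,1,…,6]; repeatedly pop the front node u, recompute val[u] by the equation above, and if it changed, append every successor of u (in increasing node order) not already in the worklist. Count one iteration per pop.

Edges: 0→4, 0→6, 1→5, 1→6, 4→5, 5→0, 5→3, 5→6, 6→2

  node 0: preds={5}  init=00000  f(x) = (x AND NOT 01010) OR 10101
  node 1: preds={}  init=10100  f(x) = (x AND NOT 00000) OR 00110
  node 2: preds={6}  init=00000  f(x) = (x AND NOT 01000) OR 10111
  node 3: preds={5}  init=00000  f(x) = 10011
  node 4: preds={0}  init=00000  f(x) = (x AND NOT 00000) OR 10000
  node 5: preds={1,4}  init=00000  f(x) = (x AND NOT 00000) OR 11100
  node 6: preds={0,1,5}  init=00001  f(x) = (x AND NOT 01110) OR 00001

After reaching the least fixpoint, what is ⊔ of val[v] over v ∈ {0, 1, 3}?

10111

Trace (10 dequeues):
  [1] u=0 | in 00000 | out 10101 | prev 00000 | push {}
  [2] u=1 | in 00000 | out 10110 | prev 10100 | push {}
  [3] u=2 | in 00001 | out 10111 | prev 00000 | push {}
  [4] u=3 | in 00000 | out 10011 | prev 00000 | push {}
  [5] u=4 | in 10101 | out 10101 | prev 00000 | push {}
  [6] u=5 | in 10111 | out 11111 | prev 00000 | push {0,3}
  [7] u=6 | in 11111 | out 10001 | prev 00001 | push {2}
  [8] u=0 | in 11111 | out 10101 | ==
  [9] u=3 | in 11111 | out 10011 | ==
  [10] u=2 | in 10001 | out 10111 | ==

Converged values:
  [0] 10101
  [1] 10110
  [2] 10111
  [3] 10011
  [4] 10101
  [5] 11111
  [6] 10001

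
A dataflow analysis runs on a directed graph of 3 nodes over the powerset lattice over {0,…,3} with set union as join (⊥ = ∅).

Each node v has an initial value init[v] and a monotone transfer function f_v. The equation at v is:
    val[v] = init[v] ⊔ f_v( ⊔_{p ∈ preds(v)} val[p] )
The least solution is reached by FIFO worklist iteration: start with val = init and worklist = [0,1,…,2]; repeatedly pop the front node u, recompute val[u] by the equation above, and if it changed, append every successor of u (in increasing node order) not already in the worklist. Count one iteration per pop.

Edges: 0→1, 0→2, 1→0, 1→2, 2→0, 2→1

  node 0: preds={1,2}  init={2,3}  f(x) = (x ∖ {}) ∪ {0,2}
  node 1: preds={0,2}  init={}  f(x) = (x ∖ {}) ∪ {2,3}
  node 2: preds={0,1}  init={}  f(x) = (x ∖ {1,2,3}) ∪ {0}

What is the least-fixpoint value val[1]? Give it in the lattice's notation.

{0,2,3}

Worklist (5 pops):
  #1 pop 0: in={} → {0,2,3} (was {2,3}); enqueue []
  #2 pop 1: in={0,2,3} → {0,2,3} (was {}); enqueue [0]
  #3 pop 2: in={0,2,3} → {0} (was {}); enqueue [1]
  #4 pop 0: in={0,2,3} → {0,2,3} (no change)
  #5 pop 1: in={0,2,3} → {0,2,3} (no change)

Fixpoint:
  val[0] = {0,2,3}
  val[1] = {0,2,3}
  val[2] = {0}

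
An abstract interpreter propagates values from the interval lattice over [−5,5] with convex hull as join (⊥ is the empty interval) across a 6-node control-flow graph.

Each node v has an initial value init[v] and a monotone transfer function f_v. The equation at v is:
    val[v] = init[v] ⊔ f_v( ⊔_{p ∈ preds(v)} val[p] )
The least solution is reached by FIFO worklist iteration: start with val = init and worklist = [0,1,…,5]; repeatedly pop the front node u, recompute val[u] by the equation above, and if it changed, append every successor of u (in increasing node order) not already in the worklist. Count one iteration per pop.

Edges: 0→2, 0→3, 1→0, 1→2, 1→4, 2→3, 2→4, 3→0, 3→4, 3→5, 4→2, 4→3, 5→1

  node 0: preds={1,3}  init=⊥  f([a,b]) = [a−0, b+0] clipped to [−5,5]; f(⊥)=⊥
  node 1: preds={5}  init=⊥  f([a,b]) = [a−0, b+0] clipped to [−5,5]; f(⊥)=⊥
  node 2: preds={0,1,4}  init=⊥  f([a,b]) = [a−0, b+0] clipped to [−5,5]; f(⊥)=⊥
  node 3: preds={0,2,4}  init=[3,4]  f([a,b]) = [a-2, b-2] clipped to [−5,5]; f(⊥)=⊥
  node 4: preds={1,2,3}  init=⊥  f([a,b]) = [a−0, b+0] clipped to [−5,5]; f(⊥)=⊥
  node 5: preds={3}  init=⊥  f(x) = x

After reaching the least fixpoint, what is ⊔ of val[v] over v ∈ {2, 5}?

[-5,4]

Trace (31 dequeues):
  [1] u=0 | in [3,4] | out [3,4] | prev ⊥ | push {}
  [2] u=1 | in ⊥ | out ⊥ | ==
  [3] u=2 | in [3,4] | out [3,4] | prev ⊥ | push {}
  [4] u=3 | in [3,4] | out [1,4] | prev [3,4] | push {0}
  [5] u=4 | in [1,4] | out [1,4] | prev ⊥ | push {2,3}
  [6] u=5 | in [1,4] | out [1,4] | prev ⊥ | push {1}
  [7] u=0 | in [1,4] | out [1,4] | prev [3,4] | push {}
  [8] u=2 | in [1,4] | out [1,4] | prev [3,4] | push {4}
  [9] u=3 | in [1,4] | out [-1,4] | prev [1,4] | push {0,5}
  [10] u=1 | in [1,4] | out [1,4] | prev ⊥ | push {2}
  [11] u=4 | in [-1,4] | out [-1,4] | prev [1,4] | push {3}
  [12] u=0 | in [-1,4] | out [-1,4] | prev [1,4] | push {}
  [13] u=5 | in [-1,4] | out [-1,4] | prev [1,4] | push {1}
  [14] u=2 | in [-1,4] | out [-1,4] | prev [1,4] | push {4}
  [15] u=3 | in [-1,4] | out [-3,4] | prev [-1,4] | push {0,5}
  [16] u=1 | in [-1,4] | out [-1,4] | prev [1,4] | push {2}
  [17] u=4 | in [-3,4] | out [-3,4] | prev [-1,4] | push {3}
  [18] u=0 | in [-3,4] | out [-3,4] | prev [-1,4] | push {}
  [19] u=5 | in [-3,4] | out [-3,4] | prev [-1,4] | push {1}
  [20] u=2 | in [-3,4] | out [-3,4] | prev [-1,4] | push {4}
  [21] u=3 | in [-3,4] | out [-5,4] | prev [-3,4] | push {0,5}
  [22] u=1 | in [-3,4] | out [-3,4] | prev [-1,4] | push {2}
  [23] u=4 | in [-5,4] | out [-5,4] | prev [-3,4] | push {3}
  [24] u=0 | in [-5,4] | out [-5,4] | prev [-3,4] | push {}
  [25] u=5 | in [-5,4] | out [-5,4] | prev [-3,4] | push {1}
  [26] u=2 | in [-5,4] | out [-5,4] | prev [-3,4] | push {4}
  [27] u=3 | in [-5,4] | out [-5,4] | ==
  [28] u=1 | in [-5,4] | out [-5,4] | prev [-3,4] | push {0,2}
  [29] u=4 | in [-5,4] | out [-5,4] | ==
  [30] u=0 | in [-5,4] | out [-5,4] | ==
  [31] u=2 | in [-5,4] | out [-5,4] | ==

Converged values:
  [0] [-5,4]
  [1] [-5,4]
  [2] [-5,4]
  [3] [-5,4]
  [4] [-5,4]
  [5] [-5,4]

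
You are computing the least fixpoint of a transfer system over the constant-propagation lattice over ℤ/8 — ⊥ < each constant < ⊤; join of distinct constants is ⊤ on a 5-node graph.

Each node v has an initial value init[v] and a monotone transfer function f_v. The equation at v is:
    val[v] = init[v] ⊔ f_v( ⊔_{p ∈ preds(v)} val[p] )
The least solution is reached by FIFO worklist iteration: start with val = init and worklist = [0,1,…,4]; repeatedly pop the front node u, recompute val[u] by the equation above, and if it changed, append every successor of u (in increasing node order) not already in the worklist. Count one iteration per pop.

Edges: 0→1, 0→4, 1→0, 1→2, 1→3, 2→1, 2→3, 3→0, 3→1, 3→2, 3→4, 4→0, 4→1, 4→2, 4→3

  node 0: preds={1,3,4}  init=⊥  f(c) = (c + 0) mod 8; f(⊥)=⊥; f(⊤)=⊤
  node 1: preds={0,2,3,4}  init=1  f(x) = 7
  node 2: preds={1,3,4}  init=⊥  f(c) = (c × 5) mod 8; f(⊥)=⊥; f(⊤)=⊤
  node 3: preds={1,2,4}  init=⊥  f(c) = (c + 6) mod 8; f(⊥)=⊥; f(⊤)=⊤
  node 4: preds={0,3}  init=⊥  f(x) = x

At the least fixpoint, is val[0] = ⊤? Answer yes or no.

yes

Trace (10 dequeues):
  [1] u=0 | in 1 | out 1 | prev ⊥ | push {}
  [2] u=1 | in 1 | out ⊤ | prev 1 | push {0}
  [3] u=2 | in ⊤ | out ⊤ | prev ⊥ | push {1}
  [4] u=3 | in ⊤ | out ⊤ | prev ⊥ | push {2}
  [5] u=4 | in ⊤ | out ⊤ | prev ⊥ | push {3}
  [6] u=0 | in ⊤ | out ⊤ | prev 1 | push {4}
  [7] u=1 | in ⊤ | out ⊤ | ==
  [8] u=2 | in ⊤ | out ⊤ | ==
  [9] u=3 | in ⊤ | out ⊤ | ==
  [10] u=4 | in ⊤ | out ⊤ | ==

Converged values:
  [0] ⊤
  [1] ⊤
  [2] ⊤
  [3] ⊤
  [4] ⊤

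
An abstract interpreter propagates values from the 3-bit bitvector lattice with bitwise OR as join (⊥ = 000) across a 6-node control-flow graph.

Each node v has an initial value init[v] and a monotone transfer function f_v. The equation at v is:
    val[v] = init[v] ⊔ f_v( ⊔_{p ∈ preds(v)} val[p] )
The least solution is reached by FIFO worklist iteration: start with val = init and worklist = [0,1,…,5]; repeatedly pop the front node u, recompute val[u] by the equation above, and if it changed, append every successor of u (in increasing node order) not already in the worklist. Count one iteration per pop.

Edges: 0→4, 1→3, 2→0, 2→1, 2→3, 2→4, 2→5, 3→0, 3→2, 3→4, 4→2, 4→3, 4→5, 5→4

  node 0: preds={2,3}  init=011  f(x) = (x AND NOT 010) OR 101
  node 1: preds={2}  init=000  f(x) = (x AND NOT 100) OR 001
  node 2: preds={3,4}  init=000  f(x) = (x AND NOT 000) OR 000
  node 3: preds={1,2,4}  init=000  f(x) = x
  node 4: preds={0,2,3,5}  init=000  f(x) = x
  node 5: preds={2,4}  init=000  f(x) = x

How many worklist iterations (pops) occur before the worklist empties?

Iteration log — 15 steps:
  step 1. node 0  ⊔preds=000  new=111  old=011  +wl: 
  step 2. node 1  ⊔preds=000  new=001  old=000  +wl: 
  step 3. node 2  ⊔preds=000  new=000  stable
  step 4. node 3  ⊔preds=001  new=001  old=000  +wl: 0,2
  step 5. node 4  ⊔preds=111  new=111  old=000  +wl: 3
  step 6. node 5  ⊔preds=111  new=111  old=000  +wl: 4
  step 7. node 0  ⊔preds=001  new=111  stable
  step 8. node 2  ⊔preds=111  new=111  old=000  +wl: 0,1,5
  step 9. node 3  ⊔preds=111  new=111  old=001  +wl: 2
  step 10. node 4  ⊔preds=111  new=111  stable
  step 11. node 0  ⊔preds=111  new=111  stable
  step 12. node 1  ⊔preds=111  new=011  old=001  +wl: 3
  step 13. node 5  ⊔preds=111  new=111  stable
  step 14. node 2  ⊔preds=111  new=111  stable
  step 15. node 3  ⊔preds=111  new=111  stable

Least fixpoint reached:
  node 0: 111
  node 1: 011
  node 2: 111
  node 3: 111
  node 4: 111
  node 5: 111

15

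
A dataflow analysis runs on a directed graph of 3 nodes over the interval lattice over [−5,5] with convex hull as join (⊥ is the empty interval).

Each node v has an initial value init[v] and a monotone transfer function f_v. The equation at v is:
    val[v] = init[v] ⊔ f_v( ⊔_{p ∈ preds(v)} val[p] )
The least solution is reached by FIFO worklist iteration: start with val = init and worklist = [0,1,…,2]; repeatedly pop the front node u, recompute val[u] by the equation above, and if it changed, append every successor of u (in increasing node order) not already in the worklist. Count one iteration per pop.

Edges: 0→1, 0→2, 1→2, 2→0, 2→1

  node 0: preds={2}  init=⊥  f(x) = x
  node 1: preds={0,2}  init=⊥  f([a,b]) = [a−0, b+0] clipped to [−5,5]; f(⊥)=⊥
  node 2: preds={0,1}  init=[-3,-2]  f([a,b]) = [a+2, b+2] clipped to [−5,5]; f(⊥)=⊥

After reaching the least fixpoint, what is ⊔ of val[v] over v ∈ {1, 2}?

Worklist (15 pops):
  #1 pop 0: in=[-3,-2] → [-3,-2] (was ⊥); enqueue []
  #2 pop 1: in=[-3,-2] → [-3,-2] (was ⊥); enqueue []
  #3 pop 2: in=[-3,-2] → [-3,0] (was [-3,-2]); enqueue [0,1]
  #4 pop 0: in=[-3,0] → [-3,0] (was [-3,-2]); enqueue [2]
  #5 pop 1: in=[-3,0] → [-3,0] (was [-3,-2]); enqueue []
  #6 pop 2: in=[-3,0] → [-3,2] (was [-3,0]); enqueue [0,1]
  #7 pop 0: in=[-3,2] → [-3,2] (was [-3,0]); enqueue [2]
  #8 pop 1: in=[-3,2] → [-3,2] (was [-3,0]); enqueue []
  #9 pop 2: in=[-3,2] → [-3,4] (was [-3,2]); enqueue [0,1]
  #10 pop 0: in=[-3,4] → [-3,4] (was [-3,2]); enqueue [2]
  #11 pop 1: in=[-3,4] → [-3,4] (was [-3,2]); enqueue []
  #12 pop 2: in=[-3,4] → [-3,5] (was [-3,4]); enqueue [0,1]
  #13 pop 0: in=[-3,5] → [-3,5] (was [-3,4]); enqueue [2]
  #14 pop 1: in=[-3,5] → [-3,5] (was [-3,4]); enqueue []
  #15 pop 2: in=[-3,5] → [-3,5] (no change)

Fixpoint:
  val[0] = [-3,5]
  val[1] = [-3,5]
  val[2] = [-3,5]

[-3,5]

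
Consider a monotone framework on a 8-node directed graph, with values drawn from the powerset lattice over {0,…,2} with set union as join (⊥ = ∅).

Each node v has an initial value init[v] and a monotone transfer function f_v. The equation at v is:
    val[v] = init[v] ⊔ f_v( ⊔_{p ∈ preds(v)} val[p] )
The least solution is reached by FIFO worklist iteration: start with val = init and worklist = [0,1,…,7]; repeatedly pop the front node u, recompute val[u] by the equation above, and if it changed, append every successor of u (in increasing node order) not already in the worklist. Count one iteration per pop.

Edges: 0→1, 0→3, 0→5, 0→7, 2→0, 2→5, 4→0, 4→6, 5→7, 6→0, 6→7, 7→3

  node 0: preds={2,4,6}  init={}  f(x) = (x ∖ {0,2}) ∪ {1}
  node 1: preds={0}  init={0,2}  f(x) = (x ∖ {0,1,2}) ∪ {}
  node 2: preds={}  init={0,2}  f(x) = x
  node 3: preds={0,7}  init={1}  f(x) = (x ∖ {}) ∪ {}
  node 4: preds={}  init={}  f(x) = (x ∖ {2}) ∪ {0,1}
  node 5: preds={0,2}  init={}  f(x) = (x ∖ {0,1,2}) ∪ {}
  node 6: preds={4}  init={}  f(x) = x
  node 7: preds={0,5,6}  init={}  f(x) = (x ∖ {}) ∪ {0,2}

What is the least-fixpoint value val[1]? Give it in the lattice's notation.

Trace (10 dequeues):
  [1] u=0 | in {0,2} | out {1} | prev {} | push {}
  [2] u=1 | in {1} | out {0,2} | ==
  [3] u=2 | in {} | out {0,2} | ==
  [4] u=3 | in {1} | out {1} | ==
  [5] u=4 | in {} | out {0,1} | prev {} | push {0}
  [6] u=5 | in {0,1,2} | out {} | ==
  [7] u=6 | in {0,1} | out {0,1} | prev {} | push {}
  [8] u=7 | in {0,1} | out {0,1,2} | prev {} | push {3}
  [9] u=0 | in {0,1,2} | out {1} | ==
  [10] u=3 | in {0,1,2} | out {0,1,2} | prev {1} | push {}

Converged values:
  [0] {1}
  [1] {0,2}
  [2] {0,2}
  [3] {0,1,2}
  [4] {0,1}
  [5] {}
  [6] {0,1}
  [7] {0,1,2}

{0,2}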